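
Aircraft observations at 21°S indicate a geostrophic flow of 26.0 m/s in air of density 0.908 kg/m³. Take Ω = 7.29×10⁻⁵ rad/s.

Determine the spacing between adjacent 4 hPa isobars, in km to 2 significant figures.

Coriolis parameter at 21°S:
f = 2Ω sin φ = 2 × 7.29×10⁻⁵ × sin 21° = 5.23×10⁻⁵ s⁻¹
Geostrophic balance rearranged: |∂P/∂n| = f ρ V_g
|∂P/∂n| = 5.23×10⁻⁵ × 0.908 × 26.0 = 1.23×10⁻³ Pa/m
Isobar spacing: Δn = ΔP/|∂P/∂n| = 400 Pa / 1.23×10⁻³ Pa/m = 324275 m ≈ 320 km

320 km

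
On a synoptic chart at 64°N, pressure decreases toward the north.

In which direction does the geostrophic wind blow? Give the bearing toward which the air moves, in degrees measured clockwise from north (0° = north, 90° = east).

090°

The pressure-gradient force points toward the north (bearing 000°).
Geostrophic balance: in the Northern Hemisphere the Coriolis force deflects motion to the right, so the geostrophic wind blows 90° to the right of the pressure-gradient force (low pressure on the left).
Rotating 000° by 90° clockwise gives 090° — the wind blows toward the east.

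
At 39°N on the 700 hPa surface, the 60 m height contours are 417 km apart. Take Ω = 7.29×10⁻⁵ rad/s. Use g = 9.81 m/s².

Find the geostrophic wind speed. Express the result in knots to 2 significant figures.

Coriolis parameter at 39°N:
f = 2Ω sin φ = 2 × 7.29×10⁻⁵ × sin 39° = 9.18×10⁻⁵ s⁻¹
Height gradient: |∂Z/∂n| = 60 m / 417000 m = 1.44×10⁻⁴
On a pressure surface, geostrophic balance gives V_g = (g/f)|∂Z/∂n|:
V_g = 9.81 × 1.44×10⁻⁴ / 9.18×10⁻⁵ = 15.4 m/s
Converting: 15.4 m/s × 1.944 = 30 knots

30 knots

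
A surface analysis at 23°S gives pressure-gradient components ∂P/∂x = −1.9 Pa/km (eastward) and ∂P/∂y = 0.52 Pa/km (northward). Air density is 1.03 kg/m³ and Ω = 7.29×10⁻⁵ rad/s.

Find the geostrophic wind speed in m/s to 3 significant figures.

33.6 m/s

Coriolis parameter at 23°S:
f = 2Ω sin φ = 2 × 7.29×10⁻⁵ × sin 23° = 5.70×10⁻⁵ s⁻¹
In the Southern Hemisphere f is negative: f = −5.70×10⁻⁵ s⁻¹.
Component geostrophic relations (x east, y north):
u_g = −(1/(fρ)) ∂P/∂y,  v_g = (1/(fρ)) ∂P/∂x
u_g = −(0.52×10⁻³)/(−5.70×10⁻⁵ × 1.03) = 8.86 m/s;  v_g = (−1.9×10⁻³)/(−5.70×10⁻⁵ × 1.03) = 32.4 m/s
|V_g| = √(u_g² + v_g²) = 33.6 m/s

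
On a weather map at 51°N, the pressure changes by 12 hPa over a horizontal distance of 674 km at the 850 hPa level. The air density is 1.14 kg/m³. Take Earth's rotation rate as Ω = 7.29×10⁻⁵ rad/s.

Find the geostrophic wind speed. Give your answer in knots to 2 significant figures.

Coriolis parameter at 51°N:
f = 2Ω sin φ = 2 × 7.29×10⁻⁵ × sin 51° = 1.13×10⁻⁴ s⁻¹
Pressure gradient: |∂P/∂n| = 1200 Pa / 674000 m = 1.78×10⁻³ Pa/m
Geostrophic balance (pressure-gradient force = Coriolis force):
V_g = (1/(fρ)) |∂P/∂n| = 1.78×10⁻³ / (1.13×10⁻⁴ × 1.14) = 13.8 m/s
Converting: 13.8 m/s × 1.944 = 27 knots

27 knots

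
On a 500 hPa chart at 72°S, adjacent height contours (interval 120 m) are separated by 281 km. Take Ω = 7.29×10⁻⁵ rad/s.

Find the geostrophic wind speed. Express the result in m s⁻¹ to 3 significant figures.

Coriolis parameter at 72°S:
f = 2Ω sin φ = 2 × 7.29×10⁻⁵ × sin 72° = 1.39×10⁻⁴ s⁻¹
Height gradient: |∂Z/∂n| = 120 m / 281000 m = 4.27×10⁻⁴
On a pressure surface, geostrophic balance gives V_g = (g/f)|∂Z/∂n|:
V_g = 9.81 × 4.27×10⁻⁴ / 1.39×10⁻⁴ = 30.2 m/s

30.2 m s⁻¹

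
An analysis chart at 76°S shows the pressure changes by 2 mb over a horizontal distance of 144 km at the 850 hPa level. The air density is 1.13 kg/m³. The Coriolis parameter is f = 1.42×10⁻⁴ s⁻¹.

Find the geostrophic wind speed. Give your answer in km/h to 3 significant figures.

Pressure gradient: |∂P/∂n| = 200 Pa / 144000 m = 1.39×10⁻³ Pa/m
Geostrophic balance (pressure-gradient force = Coriolis force):
V_g = (1/(fρ)) |∂P/∂n| = 1.39×10⁻³ / (1.42×10⁻⁴ × 1.13) = 8.66 m/s
Converting: 8.66 m/s × 3.6 = 31.2 km/h

31.2 km/h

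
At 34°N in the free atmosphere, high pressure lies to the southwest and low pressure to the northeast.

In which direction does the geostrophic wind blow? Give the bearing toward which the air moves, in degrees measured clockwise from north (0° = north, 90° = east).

The pressure-gradient force points toward the northeast (bearing 045°).
Geostrophic balance: in the Northern Hemisphere the Coriolis force deflects motion to the right, so the geostrophic wind blows 90° to the right of the pressure-gradient force (low pressure on the left).
Rotating 045° by 90° clockwise gives 135° — the wind blows toward the southeast.

135°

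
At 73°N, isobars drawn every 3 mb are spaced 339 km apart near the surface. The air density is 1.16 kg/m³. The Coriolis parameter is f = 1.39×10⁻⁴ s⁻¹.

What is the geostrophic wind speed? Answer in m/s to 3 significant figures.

5.49 m/s

Pressure gradient: |∂P/∂n| = 300 Pa / 339000 m = 8.85×10⁻⁴ Pa/m
Geostrophic balance (pressure-gradient force = Coriolis force):
V_g = (1/(fρ)) |∂P/∂n| = 8.85×10⁻⁴ / (1.39×10⁻⁴ × 1.16) = 5.49 m/s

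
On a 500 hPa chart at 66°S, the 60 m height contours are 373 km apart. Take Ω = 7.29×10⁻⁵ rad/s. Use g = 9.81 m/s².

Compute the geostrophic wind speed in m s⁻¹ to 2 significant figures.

12 m s⁻¹

Coriolis parameter at 66°S:
f = 2Ω sin φ = 2 × 7.29×10⁻⁵ × sin 66° = 1.33×10⁻⁴ s⁻¹
Height gradient: |∂Z/∂n| = 60 m / 373000 m = 1.61×10⁻⁴
On a pressure surface, geostrophic balance gives V_g = (g/f)|∂Z/∂n|:
V_g = 9.81 × 1.61×10⁻⁴ / 1.33×10⁻⁴ = 11.8 m/s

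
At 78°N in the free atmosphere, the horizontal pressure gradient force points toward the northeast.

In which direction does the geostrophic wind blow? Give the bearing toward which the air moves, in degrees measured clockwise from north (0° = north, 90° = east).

135°

The pressure-gradient force points toward the northeast (bearing 045°).
Geostrophic balance: in the Northern Hemisphere the Coriolis force deflects motion to the right, so the geostrophic wind blows 90° to the right of the pressure-gradient force (low pressure on the left).
Rotating 045° by 90° clockwise gives 135° — the wind blows toward the southeast.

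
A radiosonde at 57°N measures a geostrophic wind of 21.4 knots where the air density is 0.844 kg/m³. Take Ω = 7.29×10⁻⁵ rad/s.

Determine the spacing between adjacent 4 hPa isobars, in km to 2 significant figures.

Coriolis parameter at 57°N:
f = 2Ω sin φ = 2 × 7.29×10⁻⁵ × sin 57° = 1.22×10⁻⁴ s⁻¹
Wind speed in SI: 21.4 knots = 11.0 m/s
Geostrophic balance rearranged: |∂P/∂n| = f ρ V_g
|∂P/∂n| = 1.22×10⁻⁴ × 0.844 × 11.0 = 1.14×10⁻³ Pa/m
Isobar spacing: Δn = ΔP/|∂P/∂n| = 400 Pa / 1.14×10⁻³ Pa/m = 352060 m ≈ 350 km

350 km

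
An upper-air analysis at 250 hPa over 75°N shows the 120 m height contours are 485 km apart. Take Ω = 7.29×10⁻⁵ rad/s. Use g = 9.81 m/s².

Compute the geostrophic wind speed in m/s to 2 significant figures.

Coriolis parameter at 75°N:
f = 2Ω sin φ = 2 × 7.29×10⁻⁵ × sin 75° = 1.41×10⁻⁴ s⁻¹
Height gradient: |∂Z/∂n| = 120 m / 485000 m = 2.47×10⁻⁴
On a pressure surface, geostrophic balance gives V_g = (g/f)|∂Z/∂n|:
V_g = 9.81 × 2.47×10⁻⁴ / 1.41×10⁻⁴ = 17.2 m/s

17 m/s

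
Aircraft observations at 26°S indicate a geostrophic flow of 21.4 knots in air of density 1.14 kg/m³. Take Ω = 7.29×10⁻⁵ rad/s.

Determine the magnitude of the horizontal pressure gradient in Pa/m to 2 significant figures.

8.0×10⁻⁴ Pa/m

Coriolis parameter at 26°S:
f = 2Ω sin φ = 2 × 7.29×10⁻⁵ × sin 26° = 6.39×10⁻⁵ s⁻¹
Wind speed in SI: 21.4 knots = 11.0 m/s
Geostrophic balance rearranged: |∂P/∂n| = f ρ V_g
|∂P/∂n| = 6.39×10⁻⁵ × 1.14 × 11.0 = 8.02×10⁻⁴ Pa/m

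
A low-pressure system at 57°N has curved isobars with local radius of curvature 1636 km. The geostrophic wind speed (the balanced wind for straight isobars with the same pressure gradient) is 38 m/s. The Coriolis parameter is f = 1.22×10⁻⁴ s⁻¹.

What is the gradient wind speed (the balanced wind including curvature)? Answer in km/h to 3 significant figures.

Around a low, centrifugal force acts outward with Coriolis, so pressure-gradient force balances both:
(1/ρ)|∂P/∂n| = fV + V²/R  →  V² + fR·V − fR·V_g = 0
With fR = 1.22×10⁻⁴ × 1636×10³ m = 200 m/s:
V = [−fR + √((fR)² + 4 fR V_g)]/2 = [−200 + √(200² + 4×200×38)]/2 = 32.7 m/s
Subgeostrophic (V < V_g = 38 m/s), as expected around a low.
Converting: 32.7 m/s × 3.6 = 118 km/h

118 km/h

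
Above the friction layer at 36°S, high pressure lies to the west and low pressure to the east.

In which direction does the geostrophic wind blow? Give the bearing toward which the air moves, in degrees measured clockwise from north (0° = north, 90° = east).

000°

The pressure-gradient force points toward the east (bearing 090°).
Geostrophic balance: in the Southern Hemisphere the Coriolis force deflects motion to the left, so the geostrophic wind blows 90° to the left of the pressure-gradient force (low pressure on the right).
Rotating 090° by 90° counterclockwise gives 000° — the wind blows toward the north.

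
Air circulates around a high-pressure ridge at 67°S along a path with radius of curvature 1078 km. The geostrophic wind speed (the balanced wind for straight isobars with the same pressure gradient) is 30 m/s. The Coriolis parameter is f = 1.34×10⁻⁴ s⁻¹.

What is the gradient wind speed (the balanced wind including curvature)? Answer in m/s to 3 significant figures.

Around a high, pressure-gradient force acts outward with centrifugal, so Coriolis balances both:
fV = (1/ρ)|∂P/∂n| + V²/R  →  V² − fR·V + fR·V_g = 0
With fR = 1.34×10⁻⁴ × 1078×10³ m = 144 m/s:
V = [fR − √((fR)² − 4 fR V_g)]/2 = [144 − √(144² − 4×144×30)]/2 = 42.5 m/s
Supergeostrophic (V > V_g = 30 m/s), as expected around a high.

42.5 m/s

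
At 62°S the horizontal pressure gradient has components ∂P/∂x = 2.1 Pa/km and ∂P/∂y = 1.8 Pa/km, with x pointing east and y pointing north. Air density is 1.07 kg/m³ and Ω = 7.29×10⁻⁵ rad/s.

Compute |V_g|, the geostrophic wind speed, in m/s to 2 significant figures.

Coriolis parameter at 62°S:
f = 2Ω sin φ = 2 × 7.29×10⁻⁵ × sin 62° = 1.29×10⁻⁴ s⁻¹
In the Southern Hemisphere f is negative: f = −1.29×10⁻⁴ s⁻¹.
Component geostrophic relations (x east, y north):
u_g = −(1/(fρ)) ∂P/∂y,  v_g = (1/(fρ)) ∂P/∂x
u_g = −(1.8×10⁻³)/(−1.29×10⁻⁴ × 1.07) = 13.1 m/s;  v_g = (2.1×10⁻³)/(−1.29×10⁻⁴ × 1.07) = −15.2 m/s
|V_g| = √(u_g² + v_g²) = 20.1 m/s

20 m/s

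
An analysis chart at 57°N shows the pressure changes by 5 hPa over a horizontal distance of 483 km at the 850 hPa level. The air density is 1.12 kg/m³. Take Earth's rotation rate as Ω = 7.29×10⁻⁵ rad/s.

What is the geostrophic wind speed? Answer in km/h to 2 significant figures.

Coriolis parameter at 57°N:
f = 2Ω sin φ = 2 × 7.29×10⁻⁵ × sin 57° = 1.22×10⁻⁴ s⁻¹
Pressure gradient: |∂P/∂n| = 500 Pa / 483000 m = 1.04×10⁻³ Pa/m
Geostrophic balance (pressure-gradient force = Coriolis force):
V_g = (1/(fρ)) |∂P/∂n| = 1.04×10⁻³ / (1.22×10⁻⁴ × 1.12) = 7.56 m/s
Converting: 7.56 m/s × 3.6 = 27 km/h

27 km/h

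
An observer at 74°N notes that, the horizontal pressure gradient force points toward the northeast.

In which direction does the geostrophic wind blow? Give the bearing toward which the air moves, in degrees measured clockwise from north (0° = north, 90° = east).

135°

The pressure-gradient force points toward the northeast (bearing 045°).
Geostrophic balance: in the Northern Hemisphere the Coriolis force deflects motion to the right, so the geostrophic wind blows 90° to the right of the pressure-gradient force (low pressure on the left).
Rotating 045° by 90° clockwise gives 135° — the wind blows toward the southeast.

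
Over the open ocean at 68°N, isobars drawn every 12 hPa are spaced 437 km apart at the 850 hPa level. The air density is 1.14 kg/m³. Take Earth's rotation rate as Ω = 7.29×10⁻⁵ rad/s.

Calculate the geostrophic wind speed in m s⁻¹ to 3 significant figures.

17.8 m s⁻¹

Coriolis parameter at 68°N:
f = 2Ω sin φ = 2 × 7.29×10⁻⁵ × sin 68° = 1.35×10⁻⁴ s⁻¹
Pressure gradient: |∂P/∂n| = 1200 Pa / 437000 m = 2.75×10⁻³ Pa/m
Geostrophic balance (pressure-gradient force = Coriolis force):
V_g = (1/(fρ)) |∂P/∂n| = 2.75×10⁻³ / (1.35×10⁻⁴ × 1.14) = 17.8 m/s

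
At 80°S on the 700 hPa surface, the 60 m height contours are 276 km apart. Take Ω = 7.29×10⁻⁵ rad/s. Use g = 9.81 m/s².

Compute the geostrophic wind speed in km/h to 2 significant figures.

Coriolis parameter at 80°S:
f = 2Ω sin φ = 2 × 7.29×10⁻⁵ × sin 80° = 1.44×10⁻⁴ s⁻¹
Height gradient: |∂Z/∂n| = 60 m / 276000 m = 2.17×10⁻⁴
On a pressure surface, geostrophic balance gives V_g = (g/f)|∂Z/∂n|:
V_g = 9.81 × 2.17×10⁻⁴ / 1.44×10⁻⁴ = 14.9 m/s
Converting: 14.9 m/s × 3.6 = 53 km/h

53 km/h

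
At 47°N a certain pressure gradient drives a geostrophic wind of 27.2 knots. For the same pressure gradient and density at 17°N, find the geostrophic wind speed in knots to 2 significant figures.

68 knots

With the same pressure gradient and density, V_g ∝ 1/f ∝ 1/sin φ.
V₂ = V₁ · sin φ₁ / sin φ₂ = 27.2 × sin 47° / sin 17°
V₂ = 27.2 × 0.7314/0.2924 = 68 knots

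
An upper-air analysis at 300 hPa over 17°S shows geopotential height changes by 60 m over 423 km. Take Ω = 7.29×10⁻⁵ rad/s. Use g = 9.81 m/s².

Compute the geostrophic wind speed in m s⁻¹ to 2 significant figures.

Coriolis parameter at 17°S:
f = 2Ω sin φ = 2 × 7.29×10⁻⁵ × sin 17° = 4.26×10⁻⁵ s⁻¹
Height gradient: |∂Z/∂n| = 60 m / 423000 m = 1.42×10⁻⁴
On a pressure surface, geostrophic balance gives V_g = (g/f)|∂Z/∂n|:
V_g = 9.81 × 1.42×10⁻⁴ / 4.26×10⁻⁵ = 32.6 m/s

33 m s⁻¹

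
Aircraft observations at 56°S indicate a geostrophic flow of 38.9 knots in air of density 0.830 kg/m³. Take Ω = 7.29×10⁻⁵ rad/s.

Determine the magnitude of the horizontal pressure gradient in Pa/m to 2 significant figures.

2.0×10⁻³ Pa/m

Coriolis parameter at 56°S:
f = 2Ω sin φ = 2 × 7.29×10⁻⁵ × sin 56° = 1.21×10⁻⁴ s⁻¹
Wind speed in SI: 38.9 knots = 20.0 m/s
Geostrophic balance rearranged: |∂P/∂n| = f ρ V_g
|∂P/∂n| = 1.21×10⁻⁴ × 0.830 × 20.0 = 2.01×10⁻³ Pa/m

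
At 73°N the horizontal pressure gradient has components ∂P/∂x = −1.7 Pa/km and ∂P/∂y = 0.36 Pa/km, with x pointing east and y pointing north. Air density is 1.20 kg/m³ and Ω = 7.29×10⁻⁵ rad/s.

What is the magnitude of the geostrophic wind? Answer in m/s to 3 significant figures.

Coriolis parameter at 73°N:
f = 2Ω sin φ = 2 × 7.29×10⁻⁵ × sin 73° = 1.39×10⁻⁴ s⁻¹
Component geostrophic relations (x east, y north):
u_g = −(1/(fρ)) ∂P/∂y,  v_g = (1/(fρ)) ∂P/∂x
u_g = −(0.36×10⁻³)/(1.39×10⁻⁴ × 1.20) = −2.15 m/s;  v_g = (−1.7×10⁻³)/(1.39×10⁻⁴ × 1.20) = −10.2 m/s
|V_g| = √(u_g² + v_g²) = 10.4 m/s

10.4 m/s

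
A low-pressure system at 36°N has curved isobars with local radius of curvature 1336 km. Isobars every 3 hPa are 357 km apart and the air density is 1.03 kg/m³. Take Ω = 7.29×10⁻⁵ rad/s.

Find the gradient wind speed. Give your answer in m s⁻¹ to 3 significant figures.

Coriolis parameter at 36°N:
f = 2Ω sin φ = 2 × 7.29×10⁻⁵ × sin 36° = 8.57×10⁻⁵ s⁻¹
Pressure gradient: |∂P/∂n| = 300 Pa / 357000 m = 8.40×10⁻⁴ Pa/m
Geostrophic speed: V_g = |∂P/∂n|/(fρ) = 8.40×10⁻⁴/(8.57×10⁻⁵ × 1.03) = 9.52 m/s
Around a low, centrifugal force acts outward with Coriolis, so pressure-gradient force balances both:
(1/ρ)|∂P/∂n| = fV + V²/R  →  V² + fR·V − fR·V_g = 0
With fR = 8.57×10⁻⁵ × 1336×10³ m = 114 m/s:
V = [−fR + √((fR)² + 4 fR V_g)]/2 = [−114 + √(114² + 4×114×9.52)]/2 = 8.84 m/s
Subgeostrophic (V < V_g = 9.52 m/s), as expected around a low.

8.84 m s⁻¹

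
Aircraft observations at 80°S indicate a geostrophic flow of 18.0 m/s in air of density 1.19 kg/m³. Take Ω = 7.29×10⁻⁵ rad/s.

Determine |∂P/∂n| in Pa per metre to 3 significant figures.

Coriolis parameter at 80°S:
f = 2Ω sin φ = 2 × 7.29×10⁻⁵ × sin 80° = 1.44×10⁻⁴ s⁻¹
Geostrophic balance rearranged: |∂P/∂n| = f ρ V_g
|∂P/∂n| = 1.44×10⁻⁴ × 1.19 × 18.0 = 3.08×10⁻³ Pa/m

3.08×10⁻³ Pa/m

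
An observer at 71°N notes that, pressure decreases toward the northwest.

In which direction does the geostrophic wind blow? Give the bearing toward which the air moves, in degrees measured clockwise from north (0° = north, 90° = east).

045°

The pressure-gradient force points toward the northwest (bearing 315°).
Geostrophic balance: in the Northern Hemisphere the Coriolis force deflects motion to the right, so the geostrophic wind blows 90° to the right of the pressure-gradient force (low pressure on the left).
Rotating 315° by 90° clockwise gives 045° — the wind blows toward the northeast.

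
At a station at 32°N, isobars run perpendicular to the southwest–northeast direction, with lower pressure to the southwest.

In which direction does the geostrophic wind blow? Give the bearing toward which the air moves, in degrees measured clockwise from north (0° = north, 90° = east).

The pressure-gradient force points toward the southwest (bearing 225°).
Geostrophic balance: in the Northern Hemisphere the Coriolis force deflects motion to the right, so the geostrophic wind blows 90° to the right of the pressure-gradient force (low pressure on the left).
Rotating 225° by 90° clockwise gives 315° — the wind blows toward the northwest.

315°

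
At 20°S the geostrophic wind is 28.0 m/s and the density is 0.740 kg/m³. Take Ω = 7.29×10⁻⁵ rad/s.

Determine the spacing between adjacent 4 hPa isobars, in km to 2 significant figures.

Coriolis parameter at 20°S:
f = 2Ω sin φ = 2 × 7.29×10⁻⁵ × sin 20° = 4.99×10⁻⁵ s⁻¹
Geostrophic balance rearranged: |∂P/∂n| = f ρ V_g
|∂P/∂n| = 4.99×10⁻⁵ × 0.740 × 28.0 = 1.03×10⁻³ Pa/m
Isobar spacing: Δn = ΔP/|∂P/∂n| = 400 Pa / 1.03×10⁻³ Pa/m = 387134 m ≈ 390 km

390 km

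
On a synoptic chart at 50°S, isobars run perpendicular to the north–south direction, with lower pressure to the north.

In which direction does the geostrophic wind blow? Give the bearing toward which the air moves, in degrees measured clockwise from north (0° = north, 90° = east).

The pressure-gradient force points toward the north (bearing 000°).
Geostrophic balance: in the Southern Hemisphere the Coriolis force deflects motion to the left, so the geostrophic wind blows 90° to the left of the pressure-gradient force (low pressure on the right).
Rotating 000° by 90° counterclockwise gives 270° — the wind blows toward the west.

270°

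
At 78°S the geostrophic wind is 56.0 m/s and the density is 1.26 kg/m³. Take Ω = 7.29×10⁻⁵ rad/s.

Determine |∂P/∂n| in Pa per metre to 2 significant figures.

1.0×10⁻² Pa/m

Coriolis parameter at 78°S:
f = 2Ω sin φ = 2 × 7.29×10⁻⁵ × sin 78° = 1.43×10⁻⁴ s⁻¹
Geostrophic balance rearranged: |∂P/∂n| = f ρ V_g
|∂P/∂n| = 1.43×10⁻⁴ × 1.26 × 56.0 = 1.01×10⁻² Pa/m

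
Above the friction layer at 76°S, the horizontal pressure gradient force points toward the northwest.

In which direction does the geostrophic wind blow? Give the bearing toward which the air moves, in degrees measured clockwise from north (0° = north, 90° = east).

The pressure-gradient force points toward the northwest (bearing 315°).
Geostrophic balance: in the Southern Hemisphere the Coriolis force deflects motion to the left, so the geostrophic wind blows 90° to the left of the pressure-gradient force (low pressure on the right).
Rotating 315° by 90° counterclockwise gives 225° — the wind blows toward the southwest.

225°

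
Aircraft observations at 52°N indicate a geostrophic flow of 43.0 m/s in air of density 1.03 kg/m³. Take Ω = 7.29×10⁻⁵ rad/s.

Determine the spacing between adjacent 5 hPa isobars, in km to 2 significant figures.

Coriolis parameter at 52°N:
f = 2Ω sin φ = 2 × 7.29×10⁻⁵ × sin 52° = 1.15×10⁻⁴ s⁻¹
Geostrophic balance rearranged: |∂P/∂n| = f ρ V_g
|∂P/∂n| = 1.15×10⁻⁴ × 1.03 × 43.0 = 5.09×10⁻³ Pa/m
Isobar spacing: Δn = ΔP/|∂P/∂n| = 500 Pa / 5.09×10⁻³ Pa/m = 98260 m ≈ 98 km

98 km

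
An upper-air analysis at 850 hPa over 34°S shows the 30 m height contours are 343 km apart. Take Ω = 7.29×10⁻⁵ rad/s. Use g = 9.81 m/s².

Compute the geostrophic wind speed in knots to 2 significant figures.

Coriolis parameter at 34°S:
f = 2Ω sin φ = 2 × 7.29×10⁻⁵ × sin 34° = 8.15×10⁻⁵ s⁻¹
Height gradient: |∂Z/∂n| = 30 m / 343000 m = 8.75×10⁻⁵
On a pressure surface, geostrophic balance gives V_g = (g/f)|∂Z/∂n|:
V_g = 9.81 × 8.75×10⁻⁵ / 8.15×10⁻⁵ = 10.5 m/s
Converting: 10.5 m/s × 1.944 = 20 knots

20 knots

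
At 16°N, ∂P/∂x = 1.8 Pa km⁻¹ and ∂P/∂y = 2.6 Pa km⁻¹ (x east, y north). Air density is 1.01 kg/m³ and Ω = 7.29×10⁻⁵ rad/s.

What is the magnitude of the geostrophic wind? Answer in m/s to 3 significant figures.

77.9 m/s

Coriolis parameter at 16°N:
f = 2Ω sin φ = 2 × 7.29×10⁻⁵ × sin 16° = 4.02×10⁻⁵ s⁻¹
Component geostrophic relations (x east, y north):
u_g = −(1/(fρ)) ∂P/∂y,  v_g = (1/(fρ)) ∂P/∂x
u_g = −(2.6×10⁻³)/(4.02×10⁻⁵ × 1.01) = −64.1 m/s;  v_g = (1.8×10⁻³)/(4.02×10⁻⁵ × 1.01) = 44.3 m/s
|V_g| = √(u_g² + v_g²) = 77.9 m/s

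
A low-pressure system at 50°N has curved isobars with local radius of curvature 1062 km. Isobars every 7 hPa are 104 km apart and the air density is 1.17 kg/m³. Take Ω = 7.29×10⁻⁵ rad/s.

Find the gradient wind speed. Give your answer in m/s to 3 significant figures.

Coriolis parameter at 50°N:
f = 2Ω sin φ = 2 × 7.29×10⁻⁵ × sin 50° = 1.12×10⁻⁴ s⁻¹
Pressure gradient: |∂P/∂n| = 700 Pa / 104000 m = 6.73×10⁻³ Pa/m
Geostrophic speed: V_g = |∂P/∂n|/(fρ) = 6.73×10⁻³/(1.12×10⁻⁴ × 1.17) = 51.5 m/s
Around a low, centrifugal force acts outward with Coriolis, so pressure-gradient force balances both:
(1/ρ)|∂P/∂n| = fV + V²/R  →  V² + fR·V − fR·V_g = 0
With fR = 1.12×10⁻⁴ × 1062×10³ m = 119 m/s:
V = [−fR + √((fR)² + 4 fR V_g)]/2 = [−119 + √(119² + 4×119×51.5)]/2 = 38.8 m/s
Subgeostrophic (V < V_g = 51.5 m/s), as expected around a low.

38.8 m/s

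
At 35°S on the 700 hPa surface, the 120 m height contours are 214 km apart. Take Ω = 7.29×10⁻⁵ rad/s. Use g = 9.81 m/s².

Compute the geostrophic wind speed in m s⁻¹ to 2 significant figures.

Coriolis parameter at 35°S:
f = 2Ω sin φ = 2 × 7.29×10⁻⁵ × sin 35° = 8.36×10⁻⁵ s⁻¹
Height gradient: |∂Z/∂n| = 120 m / 214000 m = 5.61×10⁻⁴
On a pressure surface, geostrophic balance gives V_g = (g/f)|∂Z/∂n|:
V_g = 9.81 × 5.61×10⁻⁴ / 8.36×10⁻⁵ = 65.8 m/s

66 m s⁻¹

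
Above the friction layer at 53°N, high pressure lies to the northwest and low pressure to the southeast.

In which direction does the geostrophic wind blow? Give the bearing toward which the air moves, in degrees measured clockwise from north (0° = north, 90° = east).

225°

The pressure-gradient force points toward the southeast (bearing 135°).
Geostrophic balance: in the Northern Hemisphere the Coriolis force deflects motion to the right, so the geostrophic wind blows 90° to the right of the pressure-gradient force (low pressure on the left).
Rotating 135° by 90° clockwise gives 225° — the wind blows toward the southwest.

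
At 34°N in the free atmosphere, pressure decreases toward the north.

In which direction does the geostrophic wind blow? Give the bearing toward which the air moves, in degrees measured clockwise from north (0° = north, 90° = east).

The pressure-gradient force points toward the north (bearing 000°).
Geostrophic balance: in the Northern Hemisphere the Coriolis force deflects motion to the right, so the geostrophic wind blows 90° to the right of the pressure-gradient force (low pressure on the left).
Rotating 000° by 90° clockwise gives 090° — the wind blows toward the east.

090°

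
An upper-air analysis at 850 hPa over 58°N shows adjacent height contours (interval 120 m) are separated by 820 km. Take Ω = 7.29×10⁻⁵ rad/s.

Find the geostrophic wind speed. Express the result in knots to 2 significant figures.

23 knots

Coriolis parameter at 58°N:
f = 2Ω sin φ = 2 × 7.29×10⁻⁵ × sin 58° = 1.24×10⁻⁴ s⁻¹
Height gradient: |∂Z/∂n| = 120 m / 820000 m = 1.46×10⁻⁴
On a pressure surface, geostrophic balance gives V_g = (g/f)|∂Z/∂n|:
V_g = 9.81 × 1.46×10⁻⁴ / 1.24×10⁻⁴ = 11.6 m/s
Converting: 11.6 m/s × 1.944 = 23 knots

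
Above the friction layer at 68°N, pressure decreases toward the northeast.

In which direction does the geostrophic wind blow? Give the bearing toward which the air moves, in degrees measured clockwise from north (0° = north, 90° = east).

The pressure-gradient force points toward the northeast (bearing 045°).
Geostrophic balance: in the Northern Hemisphere the Coriolis force deflects motion to the right, so the geostrophic wind blows 90° to the right of the pressure-gradient force (low pressure on the left).
Rotating 045° by 90° clockwise gives 135° — the wind blows toward the southeast.

135°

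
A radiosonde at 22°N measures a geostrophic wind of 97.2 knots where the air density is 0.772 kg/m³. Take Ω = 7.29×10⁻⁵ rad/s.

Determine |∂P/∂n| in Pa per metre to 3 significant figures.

2.11×10⁻³ Pa/m

Coriolis parameter at 22°N:
f = 2Ω sin φ = 2 × 7.29×10⁻⁵ × sin 22° = 5.46×10⁻⁵ s⁻¹
Wind speed in SI: 97.2 knots = 50.0 m/s
Geostrophic balance rearranged: |∂P/∂n| = f ρ V_g
|∂P/∂n| = 5.46×10⁻⁵ × 0.772 × 50.0 = 2.11×10⁻³ Pa/m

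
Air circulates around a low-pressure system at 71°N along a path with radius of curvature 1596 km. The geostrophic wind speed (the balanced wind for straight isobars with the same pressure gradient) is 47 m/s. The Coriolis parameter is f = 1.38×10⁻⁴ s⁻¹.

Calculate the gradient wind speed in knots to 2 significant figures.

Around a low, centrifugal force acts outward with Coriolis, so pressure-gradient force balances both:
(1/ρ)|∂P/∂n| = fV + V²/R  →  V² + fR·V − fR·V_g = 0
With fR = 1.38×10⁻⁴ × 1596×10³ m = 220 m/s:
V = [−fR + √((fR)² + 4 fR V_g)]/2 = [−220 + √(220² + 4×220×47)]/2 = 39.8 m/s
Subgeostrophic (V < V_g = 47 m/s), as expected around a low.
Converting: 39.8 m/s × 1.944 = 77 knots

77 knots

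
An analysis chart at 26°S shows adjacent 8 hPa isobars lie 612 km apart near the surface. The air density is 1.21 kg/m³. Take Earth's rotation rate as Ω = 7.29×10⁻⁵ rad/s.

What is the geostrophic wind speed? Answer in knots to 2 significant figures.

33 knots

Coriolis parameter at 26°S:
f = 2Ω sin φ = 2 × 7.29×10⁻⁵ × sin 26° = 6.39×10⁻⁵ s⁻¹
Pressure gradient: |∂P/∂n| = 800 Pa / 612000 m = 1.31×10⁻³ Pa/m
Geostrophic balance (pressure-gradient force = Coriolis force):
V_g = (1/(fρ)) |∂P/∂n| = 1.31×10⁻³ / (6.39×10⁻⁵ × 1.21) = 16.9 m/s
Converting: 16.9 m/s × 1.944 = 33 knots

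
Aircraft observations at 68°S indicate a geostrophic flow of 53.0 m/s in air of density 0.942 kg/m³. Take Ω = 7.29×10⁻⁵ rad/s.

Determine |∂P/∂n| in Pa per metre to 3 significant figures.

6.75×10⁻³ Pa/m

Coriolis parameter at 68°S:
f = 2Ω sin φ = 2 × 7.29×10⁻⁵ × sin 68° = 1.35×10⁻⁴ s⁻¹
Geostrophic balance rearranged: |∂P/∂n| = f ρ V_g
|∂P/∂n| = 1.35×10⁻⁴ × 0.942 × 53.0 = 6.75×10⁻³ Pa/m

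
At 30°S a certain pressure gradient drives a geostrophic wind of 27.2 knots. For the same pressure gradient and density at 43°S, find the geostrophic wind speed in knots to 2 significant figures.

With the same pressure gradient and density, V_g ∝ 1/f ∝ 1/sin φ.
V₂ = V₁ · sin φ₁ / sin φ₂ = 27.2 × sin 30° / sin 43°
V₂ = 27.2 × 0.5000/0.6820 = 20 knots

20 knots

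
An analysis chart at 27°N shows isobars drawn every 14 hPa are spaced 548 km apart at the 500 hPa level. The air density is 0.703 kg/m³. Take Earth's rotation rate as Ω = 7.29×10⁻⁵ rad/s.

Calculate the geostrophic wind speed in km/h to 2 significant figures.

200 km/h

Coriolis parameter at 27°N:
f = 2Ω sin φ = 2 × 7.29×10⁻⁵ × sin 27° = 6.62×10⁻⁵ s⁻¹
Pressure gradient: |∂P/∂n| = 1400 Pa / 548000 m = 2.55×10⁻³ Pa/m
Geostrophic balance (pressure-gradient force = Coriolis force):
V_g = (1/(fρ)) |∂P/∂n| = 2.55×10⁻³ / (6.62×10⁻⁵ × 0.703) = 54.9 m/s
Converting: 54.9 m/s × 3.6 = 200 km/h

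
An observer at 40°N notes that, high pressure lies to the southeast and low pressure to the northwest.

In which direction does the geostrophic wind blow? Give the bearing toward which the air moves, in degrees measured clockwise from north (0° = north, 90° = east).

The pressure-gradient force points toward the northwest (bearing 315°).
Geostrophic balance: in the Northern Hemisphere the Coriolis force deflects motion to the right, so the geostrophic wind blows 90° to the right of the pressure-gradient force (low pressure on the left).
Rotating 315° by 90° clockwise gives 045° — the wind blows toward the northeast.

045°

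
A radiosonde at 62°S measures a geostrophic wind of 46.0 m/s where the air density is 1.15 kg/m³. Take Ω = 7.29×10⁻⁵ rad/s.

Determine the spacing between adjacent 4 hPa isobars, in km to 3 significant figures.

58.7 km

Coriolis parameter at 62°S:
f = 2Ω sin φ = 2 × 7.29×10⁻⁵ × sin 62° = 1.29×10⁻⁴ s⁻¹
Geostrophic balance rearranged: |∂P/∂n| = f ρ V_g
|∂P/∂n| = 1.29×10⁻⁴ × 1.15 × 46.0 = 6.81×10⁻³ Pa/m
Isobar spacing: Δn = ΔP/|∂P/∂n| = 400 Pa / 6.81×10⁻³ Pa/m = 58737 m ≈ 58.7 km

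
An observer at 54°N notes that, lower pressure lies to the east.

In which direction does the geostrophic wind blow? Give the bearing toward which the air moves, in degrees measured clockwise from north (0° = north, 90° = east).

The pressure-gradient force points toward the east (bearing 090°).
Geostrophic balance: in the Northern Hemisphere the Coriolis force deflects motion to the right, so the geostrophic wind blows 90° to the right of the pressure-gradient force (low pressure on the left).
Rotating 090° by 90° clockwise gives 180° — the wind blows toward the south.

180°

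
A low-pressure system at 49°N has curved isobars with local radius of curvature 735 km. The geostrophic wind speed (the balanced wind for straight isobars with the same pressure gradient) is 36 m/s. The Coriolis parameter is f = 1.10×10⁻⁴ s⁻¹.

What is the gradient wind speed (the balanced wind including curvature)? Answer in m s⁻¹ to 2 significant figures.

27 m s⁻¹

Around a low, centrifugal force acts outward with Coriolis, so pressure-gradient force balances both:
(1/ρ)|∂P/∂n| = fV + V²/R  →  V² + fR·V − fR·V_g = 0
With fR = 1.10×10⁻⁴ × 735×10³ m = 80.8 m/s:
V = [−fR + √((fR)² + 4 fR V_g)]/2 = [−80.8 + √(80.8² + 4×80.8×36)]/2 = 27 m/s
Subgeostrophic (V < V_g = 36 m/s), as expected around a low.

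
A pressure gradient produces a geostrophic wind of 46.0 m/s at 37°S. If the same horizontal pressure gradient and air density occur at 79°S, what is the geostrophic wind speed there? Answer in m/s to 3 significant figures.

With the same pressure gradient and density, V_g ∝ 1/f ∝ 1/sin φ.
V₂ = V₁ · sin φ₁ / sin φ₂ = 46.0 × sin 37° / sin 79°
V₂ = 46.0 × 0.6018/0.9816 = 28.2 m/s

28.2 m/s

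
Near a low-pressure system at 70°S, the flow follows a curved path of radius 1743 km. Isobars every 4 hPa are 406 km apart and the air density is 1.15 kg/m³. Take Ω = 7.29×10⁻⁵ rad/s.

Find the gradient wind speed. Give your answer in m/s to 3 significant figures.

6.10 m/s

Coriolis parameter at 70°S:
f = 2Ω sin φ = 2 × 7.29×10⁻⁵ × sin 70° = 1.37×10⁻⁴ s⁻¹
Pressure gradient: |∂P/∂n| = 400 Pa / 406000 m = 9.85×10⁻⁴ Pa/m
Geostrophic speed: V_g = |∂P/∂n|/(fρ) = 9.85×10⁻⁴/(1.37×10⁻⁴ × 1.15) = 6.25 m/s
Around a low, centrifugal force acts outward with Coriolis, so pressure-gradient force balances both:
(1/ρ)|∂P/∂n| = fV + V²/R  →  V² + fR·V − fR·V_g = 0
With fR = 1.37×10⁻⁴ × 1743×10³ m = 239 m/s:
V = [−fR + √((fR)² + 4 fR V_g)]/2 = [−239 + √(239² + 4×239×6.25)]/2 = 6.1 m/s
Subgeostrophic (V < V_g = 6.25 m/s), as expected around a low.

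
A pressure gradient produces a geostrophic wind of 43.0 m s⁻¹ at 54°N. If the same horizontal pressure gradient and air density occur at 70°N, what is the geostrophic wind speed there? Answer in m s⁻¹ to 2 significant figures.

With the same pressure gradient and density, V_g ∝ 1/f ∝ 1/sin φ.
V₂ = V₁ · sin φ₁ / sin φ₂ = 43.0 × sin 54° / sin 70°
V₂ = 43.0 × 0.8090/0.9397 = 37 m s⁻¹

37 m s⁻¹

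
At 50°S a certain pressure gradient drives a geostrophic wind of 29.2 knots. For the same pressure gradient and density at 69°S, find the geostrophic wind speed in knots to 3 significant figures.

24.0 knots

With the same pressure gradient and density, V_g ∝ 1/f ∝ 1/sin φ.
V₂ = V₁ · sin φ₁ / sin φ₂ = 29.2 × sin 50° / sin 69°
V₂ = 29.2 × 0.7660/0.9336 = 24.0 knots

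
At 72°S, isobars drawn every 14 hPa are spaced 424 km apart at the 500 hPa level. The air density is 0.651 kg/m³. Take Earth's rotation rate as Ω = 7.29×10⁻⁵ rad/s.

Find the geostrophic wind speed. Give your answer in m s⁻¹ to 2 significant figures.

Coriolis parameter at 72°S:
f = 2Ω sin φ = 2 × 7.29×10⁻⁵ × sin 72° = 1.39×10⁻⁴ s⁻¹
Pressure gradient: |∂P/∂n| = 1400 Pa / 424000 m = 3.30×10⁻³ Pa/m
Geostrophic balance (pressure-gradient force = Coriolis force):
V_g = (1/(fρ)) |∂P/∂n| = 3.30×10⁻³ / (1.39×10⁻⁴ × 0.651) = 36.6 m/s

37 m s⁻¹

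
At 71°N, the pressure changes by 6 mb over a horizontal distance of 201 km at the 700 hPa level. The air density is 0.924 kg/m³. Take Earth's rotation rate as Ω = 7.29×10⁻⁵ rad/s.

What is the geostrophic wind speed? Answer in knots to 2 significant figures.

46 knots

Coriolis parameter at 71°N:
f = 2Ω sin φ = 2 × 7.29×10⁻⁵ × sin 71° = 1.38×10⁻⁴ s⁻¹
Pressure gradient: |∂P/∂n| = 600 Pa / 201000 m = 2.99×10⁻³ Pa/m
Geostrophic balance (pressure-gradient force = Coriolis force):
V_g = (1/(fρ)) |∂P/∂n| = 2.99×10⁻³ / (1.38×10⁻⁴ × 0.924) = 23.4 m/s
Converting: 23.4 m/s × 1.944 = 46 knots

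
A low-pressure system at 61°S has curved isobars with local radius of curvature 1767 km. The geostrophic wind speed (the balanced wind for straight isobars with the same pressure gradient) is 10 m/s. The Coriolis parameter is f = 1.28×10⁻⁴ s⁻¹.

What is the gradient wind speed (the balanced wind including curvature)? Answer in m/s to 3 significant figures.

Around a low, centrifugal force acts outward with Coriolis, so pressure-gradient force balances both:
(1/ρ)|∂P/∂n| = fV + V²/R  →  V² + fR·V − fR·V_g = 0
With fR = 1.28×10⁻⁴ × 1767×10³ m = 226 m/s:
V = [−fR + √((fR)² + 4 fR V_g)]/2 = [−226 + √(226² + 4×226×10)]/2 = 9.59 m/s
Subgeostrophic (V < V_g = 10 m/s), as expected around a low.

9.59 m/s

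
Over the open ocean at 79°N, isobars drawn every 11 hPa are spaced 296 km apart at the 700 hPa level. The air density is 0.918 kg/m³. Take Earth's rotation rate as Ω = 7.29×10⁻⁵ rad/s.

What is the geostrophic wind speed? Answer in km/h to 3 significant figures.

Coriolis parameter at 79°N:
f = 2Ω sin φ = 2 × 7.29×10⁻⁵ × sin 79° = 1.43×10⁻⁴ s⁻¹
Pressure gradient: |∂P/∂n| = 1100 Pa / 296000 m = 3.72×10⁻³ Pa/m
Geostrophic balance (pressure-gradient force = Coriolis force):
V_g = (1/(fρ)) |∂P/∂n| = 3.72×10⁻³ / (1.43×10⁻⁴ × 0.918) = 28.3 m/s
Converting: 28.3 m/s × 3.6 = 102 km/h

102 km/h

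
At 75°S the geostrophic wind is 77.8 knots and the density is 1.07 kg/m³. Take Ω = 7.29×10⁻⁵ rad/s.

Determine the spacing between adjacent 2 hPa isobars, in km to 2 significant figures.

33 km

Coriolis parameter at 75°S:
f = 2Ω sin φ = 2 × 7.29×10⁻⁵ × sin 75° = 1.41×10⁻⁴ s⁻¹
Wind speed in SI: 77.8 knots = 40.0 m/s
Geostrophic balance rearranged: |∂P/∂n| = f ρ V_g
|∂P/∂n| = 1.41×10⁻⁴ × 1.07 × 40.0 = 6.03×10⁻³ Pa/m
Isobar spacing: Δn = ΔP/|∂P/∂n| = 200 Pa / 6.03×10⁻³ Pa/m = 33161 m ≈ 33 km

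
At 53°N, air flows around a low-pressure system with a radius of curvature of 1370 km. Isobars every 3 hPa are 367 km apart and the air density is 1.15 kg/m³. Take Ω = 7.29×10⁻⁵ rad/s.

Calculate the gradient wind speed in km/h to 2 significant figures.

Coriolis parameter at 53°N:
f = 2Ω sin φ = 2 × 7.29×10⁻⁵ × sin 53° = 1.16×10⁻⁴ s⁻¹
Pressure gradient: |∂P/∂n| = 300 Pa / 367000 m = 8.17×10⁻⁴ Pa/m
Geostrophic speed: V_g = |∂P/∂n|/(fρ) = 8.17×10⁻⁴/(1.16×10⁻⁴ × 1.15) = 6.10 m/s
Around a low, centrifugal force acts outward with Coriolis, so pressure-gradient force balances both:
(1/ρ)|∂P/∂n| = fV + V²/R  →  V² + fR·V − fR·V_g = 0
With fR = 1.16×10⁻⁴ × 1370×10³ m = 160 m/s:
V = [−fR + √((fR)² + 4 fR V_g)]/2 = [−160 + √(160² + 4×160×6.1)]/2 = 5.89 m/s
Subgeostrophic (V < V_g = 6.1 m/s), as expected around a low.
Converting: 5.89 m/s × 3.6 = 21 km/h

21 km/h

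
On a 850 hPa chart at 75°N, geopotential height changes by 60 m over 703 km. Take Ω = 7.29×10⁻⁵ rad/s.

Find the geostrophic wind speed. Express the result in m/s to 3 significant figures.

Coriolis parameter at 75°N:
f = 2Ω sin φ = 2 × 7.29×10⁻⁵ × sin 75° = 1.41×10⁻⁴ s⁻¹
Height gradient: |∂Z/∂n| = 60 m / 703000 m = 8.53×10⁻⁵
On a pressure surface, geostrophic balance gives V_g = (g/f)|∂Z/∂n|:
V_g = 9.81 × 8.53×10⁻⁵ / 1.41×10⁻⁴ = 5.95 m/s

5.95 m/s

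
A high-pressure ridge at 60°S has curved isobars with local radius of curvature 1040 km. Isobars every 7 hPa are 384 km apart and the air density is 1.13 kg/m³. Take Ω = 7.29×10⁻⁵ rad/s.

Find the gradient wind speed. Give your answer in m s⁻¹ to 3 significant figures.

14.3 m s⁻¹

Coriolis parameter at 60°S:
f = 2Ω sin φ = 2 × 7.29×10⁻⁵ × sin 60° = 1.26×10⁻⁴ s⁻¹
Pressure gradient: |∂P/∂n| = 700 Pa / 384000 m = 1.82×10⁻³ Pa/m
Geostrophic speed: V_g = |∂P/∂n|/(fρ) = 1.82×10⁻³/(1.26×10⁻⁴ × 1.13) = 12.8 m/s
Around a high, pressure-gradient force acts outward with centrifugal, so Coriolis balances both:
fV = (1/ρ)|∂P/∂n| + V²/R  →  V² − fR·V + fR·V_g = 0
With fR = 1.26×10⁻⁴ × 1040×10³ m = 131 m/s:
V = [fR − √((fR)² − 4 fR V_g)]/2 = [131 − √(131² − 4×131×12.8)]/2 = 14.3 m/s
Supergeostrophic (V > V_g = 12.8 m/s), as expected around a high.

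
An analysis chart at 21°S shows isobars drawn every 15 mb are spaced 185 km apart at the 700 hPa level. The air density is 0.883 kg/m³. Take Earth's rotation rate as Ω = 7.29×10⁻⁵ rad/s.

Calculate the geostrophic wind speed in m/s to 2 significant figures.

180 m/s

Coriolis parameter at 21°S:
f = 2Ω sin φ = 2 × 7.29×10⁻⁵ × sin 21° = 5.23×10⁻⁵ s⁻¹
Pressure gradient: |∂P/∂n| = 1500 Pa / 185000 m = 8.11×10⁻³ Pa/m
Geostrophic balance (pressure-gradient force = Coriolis force):
V_g = (1/(fρ)) |∂P/∂n| = 8.11×10⁻³ / (5.23×10⁻⁵ × 0.883) = 176 m/s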